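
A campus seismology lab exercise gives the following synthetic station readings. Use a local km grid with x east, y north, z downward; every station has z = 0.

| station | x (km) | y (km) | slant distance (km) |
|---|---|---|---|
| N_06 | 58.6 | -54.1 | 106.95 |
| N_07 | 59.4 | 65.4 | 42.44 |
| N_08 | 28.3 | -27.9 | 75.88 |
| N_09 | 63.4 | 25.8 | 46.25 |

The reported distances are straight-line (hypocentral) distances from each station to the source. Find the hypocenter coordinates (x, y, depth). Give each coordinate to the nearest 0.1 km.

Each station gives a sphere (x−x_i)² + (y−y_i)² + z² = d_i² (stations at z=0).
Subtracting the N_06 sphere from N_07 and N_08: z² cancels, leaving linear equations in x and y:
1.6 x + 239.0 y = 11081.90
-60.6 x + 52.4 y = 899.06
Solving: x ≈ 25.112, y ≈ 46.200 km (keep extra digits for the depth step; rounded: 25.1, 46.2).
Then from the N_06 sphere: z² = 106.95² − (x − 58.6)² − (y + 54.1)² with x = 25.112, y = 46.200, so z ≈ 16.024 ≈ 16.0 km.
Check against N_09 (with the unrounded solution): distance 46.25 ≈ 46.25 km. ✓

x ≈ 25.1 km, y ≈ 46.2 km, depth ≈ 16.0 km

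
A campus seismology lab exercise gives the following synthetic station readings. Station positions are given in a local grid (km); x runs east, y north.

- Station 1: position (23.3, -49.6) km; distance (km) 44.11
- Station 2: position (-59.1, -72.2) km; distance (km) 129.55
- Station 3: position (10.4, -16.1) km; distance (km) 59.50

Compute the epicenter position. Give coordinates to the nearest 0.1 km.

x ≈ 65.8 km, y ≈ -37.8 km

Circle about each station: (x − 23.3)² + (y + 49.6)² = 44.11²; (x + 59.1)² + (y + 72.2)² = 129.55²; (x − 10.4)² + (y + 16.1)² = 59.50².
Subtracting pairs of circle equations eliminates x²+y² and gives linear equations (the radical axes):
-164.8 x − 45.2 y = -9134.91
-25.8 x + 67.0 y = -4230.24
Solving the 2×2 system: x ≈ 65.8, y ≈ -37.8 km.
Check against Station 1 (with the unrounded x, y): √((x − 23.3)²+(y + 49.6)²) = 44.11 ≈ 44.11 km. ✓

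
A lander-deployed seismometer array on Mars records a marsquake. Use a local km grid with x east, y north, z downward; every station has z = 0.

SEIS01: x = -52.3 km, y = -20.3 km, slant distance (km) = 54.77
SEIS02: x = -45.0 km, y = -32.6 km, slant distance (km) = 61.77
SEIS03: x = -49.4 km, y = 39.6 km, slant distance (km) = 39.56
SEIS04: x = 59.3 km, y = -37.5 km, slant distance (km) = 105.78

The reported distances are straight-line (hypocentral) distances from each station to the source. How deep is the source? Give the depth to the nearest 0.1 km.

depth ≈ 25.1 km

Each station gives a sphere (x−x_i)² + (y−y_i)² + z² = d_i² (stations at z=0).
Subtracting the SEIS01 sphere from SEIS02 and SEIS03: z² cancels, leaving linear equations in x and y:
14.6 x − 24.6 y = -875.40
5.8 x + 119.8 y = 2295.90
Solving: x ≈ -25.581, y ≈ 20.403 km (keep extra digits for the depth step; rounded: -25.6, 20.4).
Then from the SEIS01 sphere: z² = 54.77² − (x + 52.3)² − (y + 20.3)² with x = -25.581, y = 20.403, so z ≈ 25.082 ≈ 25.1 km.
Check against SEIS04 (with the unrounded solution): distance 105.77 ≈ 105.78 km. ✓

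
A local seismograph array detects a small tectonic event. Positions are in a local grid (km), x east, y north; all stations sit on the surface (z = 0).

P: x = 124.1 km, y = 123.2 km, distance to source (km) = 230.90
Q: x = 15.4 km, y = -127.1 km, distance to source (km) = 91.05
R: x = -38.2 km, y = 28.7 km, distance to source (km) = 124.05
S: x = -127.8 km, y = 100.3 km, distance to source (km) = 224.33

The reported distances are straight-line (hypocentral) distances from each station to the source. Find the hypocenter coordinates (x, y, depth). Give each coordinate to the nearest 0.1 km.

x ≈ 8.3 km, y ≈ -65.2 km, depth ≈ 66.4 km

Each station gives a sphere (x−x_i)² + (y−y_i)² + z² = d_i² (stations at z=0).
Subtracting the P sphere from Q and R: z² cancels, leaving linear equations in x and y:
-217.4 x − 500.6 y = 30837.23
-324.6 x − 189.0 y = 9630.29
Solving: x ≈ 8.297, y ≈ -65.204 km (keep extra digits for the depth step; rounded: 8.3, -65.2).
Then from the P sphere: z² = 230.90² − (x − 124.1)² − (y − 123.2)² with x = 8.297, y = -65.204, so z ≈ 66.396 ≈ 66.4 km.
Check against S (with the unrounded solution): distance 224.33 ≈ 224.33 km. ✓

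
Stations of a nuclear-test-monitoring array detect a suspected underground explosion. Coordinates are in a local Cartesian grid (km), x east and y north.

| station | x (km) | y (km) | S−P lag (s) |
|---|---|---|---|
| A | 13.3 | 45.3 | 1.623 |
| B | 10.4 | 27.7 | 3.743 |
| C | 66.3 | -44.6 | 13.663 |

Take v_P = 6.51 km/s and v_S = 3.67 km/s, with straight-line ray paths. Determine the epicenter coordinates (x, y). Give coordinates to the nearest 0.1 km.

Distance from S−P lag: d = Δt · v_P v_S / (v_P − v_S) = Δt · (6.51·3.67)/(6.51−3.67) ≈ 8.4126·Δt.
So d_A = 13.65, d_B = 31.49, d_C = 114.94 km.
Circle about each station: (x − 13.3)² + (y − 45.3)² = 13.65²; (x − 10.4)² + (y − 27.7)² = 31.49²; (x − 66.3)² + (y + 44.6)² = 114.94².
Subtracting the A equation from the B and C equations removes the quadratic terms:
-5.8 x − 35.2 y = -2158.83
106.0 x − 179.8 y = -8869.01
Solving the 2×2 system: x ≈ 15.9, y ≈ 58.7 km.
Check against A (with the unrounded x, y): √((x − 13.3)²+(y − 45.3)²) = 13.66 ≈ 13.65 km. ✓

15.9 km east, 58.7 km north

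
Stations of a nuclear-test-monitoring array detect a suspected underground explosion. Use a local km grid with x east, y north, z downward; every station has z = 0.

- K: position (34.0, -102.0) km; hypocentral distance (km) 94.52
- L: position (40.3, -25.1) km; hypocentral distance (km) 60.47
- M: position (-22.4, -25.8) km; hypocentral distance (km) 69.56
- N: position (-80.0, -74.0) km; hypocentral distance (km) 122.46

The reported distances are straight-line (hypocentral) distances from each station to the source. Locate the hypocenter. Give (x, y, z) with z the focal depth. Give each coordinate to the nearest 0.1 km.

Each station gives a sphere (x−x_i)² + (y−y_i)² + z² = d_i² (stations at z=0).
Subtracting the K sphere from L and M: z² cancels, leaving linear equations in x and y:
12.6 x + 153.8 y = -4028.49
-112.8 x + 152.4 y = -6297.16
Solving: x ≈ 18.401, y ≈ -27.701 km (keep extra digits for the depth step; rounded: 18.4, -27.7).
Then from the K sphere: z² = 94.52² − (x − 34.0)² − (y + 102.0)² with x = 18.401, y = -27.701, so z ≈ 56.306 ≈ 56.3 km.
Check against N (with the unrounded solution): distance 122.46 ≈ 122.46 km. ✓

x ≈ 18.4 km, y ≈ -27.7 km, depth ≈ 56.3 km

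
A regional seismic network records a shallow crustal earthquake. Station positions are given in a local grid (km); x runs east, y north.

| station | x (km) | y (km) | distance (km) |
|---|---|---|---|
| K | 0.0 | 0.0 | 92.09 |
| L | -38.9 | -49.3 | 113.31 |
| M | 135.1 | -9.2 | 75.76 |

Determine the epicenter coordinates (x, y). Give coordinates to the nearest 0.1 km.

Circle about each station: x² + y² = 92.09²; (x + 38.9)² + (y + 49.3)² = 113.31²; (x − 135.1)² + (y + 9.2)² = 75.76².
Subtracting the K equation from the L and M equations removes the quadratic terms:
-77.8 x − 98.6 y = -414.89
270.2 x − 18.4 y = 21077.64
Solving the 2×2 system: x ≈ 74.3, y ≈ -54.4 km.

(74.3, -54.4)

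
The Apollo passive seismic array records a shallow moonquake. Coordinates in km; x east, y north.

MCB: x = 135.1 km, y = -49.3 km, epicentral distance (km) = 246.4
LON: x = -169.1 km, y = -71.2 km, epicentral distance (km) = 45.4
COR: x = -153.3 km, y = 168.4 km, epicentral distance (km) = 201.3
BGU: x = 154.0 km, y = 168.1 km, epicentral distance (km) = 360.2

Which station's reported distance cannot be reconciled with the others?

Solve using three stations at a time. Using LON, COR, BGU (subtract circle equations pairwise → linear system) gives (x, y) ≈ (-145.0, -32.7).
Distances from that point to each station vs reported:
  MCB: calculated 280.6 vs reported 246.4 → residual 34.2 km
  LON: calculated 45.4 vs reported 45.4 → residual 0.0 km
  COR: calculated 201.3 vs reported 201.3 → residual 0.0 km
  BGU: calculated 360.2 vs reported 360.2 → residual 0.0 km
LON, COR, BGU are mutually consistent (residuals ≈ 0); MCB is off by 34.2 km.

MCB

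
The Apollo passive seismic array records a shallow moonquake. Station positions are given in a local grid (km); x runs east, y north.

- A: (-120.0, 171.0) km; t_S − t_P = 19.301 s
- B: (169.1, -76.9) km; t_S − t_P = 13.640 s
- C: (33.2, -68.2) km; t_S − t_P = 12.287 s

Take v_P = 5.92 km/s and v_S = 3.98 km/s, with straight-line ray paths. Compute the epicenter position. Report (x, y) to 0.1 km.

Distance from S−P lag: d = Δt · v_P v_S / (v_P − v_S) = Δt · (5.92·3.98)/(5.92−3.98) ≈ 12.1452·Δt.
So d_A = 234.41, d_B = 165.66, d_C = 149.23 km.
Circle about each station: (x + 120.0)² + (y − 171.0)² = 234.41²; (x − 169.1)² + (y + 76.9)² = 165.66²; (x − 33.2)² + (y + 68.2)² = 149.23².
Subtracting pairs of circle equations eliminates x²+y² and gives linear equations (the radical axes):
578.2 x − 495.8 y = 18372.23
306.4 x − 478.4 y = -5209.06
Solving the 2×2 system: x ≈ 91.2, y ≈ 69.3 km.

(91.2, 69.3)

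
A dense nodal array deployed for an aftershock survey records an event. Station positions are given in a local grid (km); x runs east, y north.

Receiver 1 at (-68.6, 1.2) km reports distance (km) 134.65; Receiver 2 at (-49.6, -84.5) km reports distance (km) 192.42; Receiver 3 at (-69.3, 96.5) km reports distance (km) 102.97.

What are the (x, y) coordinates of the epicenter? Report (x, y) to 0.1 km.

x ≈ 33.4 km, y ≈ 89.1 km

Circle about each station: (x + 68.6)² + (y − 1.2)² = 134.65²; (x + 49.6)² + (y + 84.5)² = 192.42²; (x + 69.3)² + (y − 96.5)² = 102.97².
Subtracting the Receiver 1 equation from the Receiver 2 and Receiver 3 equations removes the quadratic terms:
38.0 x − 171.4 y = -14001.82
-1.4 x + 190.6 y = 16935.14
Solving the 2×2 system: x ≈ 33.4, y ≈ 89.1 km.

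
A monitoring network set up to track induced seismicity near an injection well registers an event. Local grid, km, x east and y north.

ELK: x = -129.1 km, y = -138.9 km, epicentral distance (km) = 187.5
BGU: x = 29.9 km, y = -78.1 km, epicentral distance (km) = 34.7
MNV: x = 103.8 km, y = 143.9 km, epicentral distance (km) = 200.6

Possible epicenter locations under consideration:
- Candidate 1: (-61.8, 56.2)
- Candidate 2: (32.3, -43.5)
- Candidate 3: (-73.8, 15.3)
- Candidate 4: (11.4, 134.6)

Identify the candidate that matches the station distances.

Candidate 2

For each candidate, compare |candidate − station| to the reported distance:
Candidate 1: residuals ELK 18.9, BGU 127.9, MNV 13.2 → max 127.9 km
Candidate 2: residuals ELK 0.0, BGU 0.0, MNV 0.0 → max 0.0 km
Candidate 3: residuals ELK 23.7, BGU 104.9, MNV 18.7 → max 104.9 km
Candidate 4: residuals ELK 120.0, BGU 178.8, MNV 107.7 → max 178.8 km
Only Candidate 2 has all residuals ≈ 0.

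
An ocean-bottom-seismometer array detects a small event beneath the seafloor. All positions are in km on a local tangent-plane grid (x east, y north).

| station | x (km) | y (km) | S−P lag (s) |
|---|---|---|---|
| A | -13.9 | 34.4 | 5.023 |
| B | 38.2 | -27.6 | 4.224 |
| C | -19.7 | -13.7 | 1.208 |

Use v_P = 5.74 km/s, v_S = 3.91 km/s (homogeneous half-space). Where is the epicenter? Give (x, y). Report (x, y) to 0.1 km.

Distance from S−P lag: d = Δt · v_P v_S / (v_P − v_S) = Δt · (5.74·3.91)/(5.74−3.91) ≈ 12.2642·Δt.
So d_A = 61.60, d_B = 51.80, d_C = 14.82 km.
Circle about each station: (x + 13.9)² + (y − 34.4)² = 61.60²; (x − 38.2)² + (y + 27.6)² = 51.80²; (x + 19.7)² + (y + 13.7)² = 14.82².
Subtracting the A equation from the B and C equations removes the quadratic terms:
104.2 x − 124.0 y = 1955.75
-11.6 x − 96.2 y = 2774.14
Solving the 2×2 system: x ≈ -13.6, y ≈ -27.2 km.
Check against A (with the unrounded x, y): √((x + 13.9)²+(y − 34.4)²) = 61.60 ≈ 61.60 km. ✓

-13.6 km east, -27.2 km north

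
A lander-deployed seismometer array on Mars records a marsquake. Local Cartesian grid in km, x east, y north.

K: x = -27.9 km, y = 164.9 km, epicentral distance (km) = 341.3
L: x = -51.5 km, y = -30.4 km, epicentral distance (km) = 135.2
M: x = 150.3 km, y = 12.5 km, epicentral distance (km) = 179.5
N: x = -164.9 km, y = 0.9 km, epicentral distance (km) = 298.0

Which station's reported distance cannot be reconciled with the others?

Solve using three stations at a time. Using K, M, N (subtract circle equations pairwise → linear system) gives (x, y) ≈ (88.4, -155.9).
Distances from that point to each station vs reported:
  K: calculated 341.3 vs reported 341.3 → residual 0.0 km
  L: calculated 188.0 vs reported 135.2 → residual 52.8 km
  M: calculated 179.4 vs reported 179.5 → residual 0.1 km
  N: calculated 297.9 vs reported 298.0 → residual 0.1 km
K, M, N are mutually consistent (residuals ≈ 0); L is off by 52.8 km.

L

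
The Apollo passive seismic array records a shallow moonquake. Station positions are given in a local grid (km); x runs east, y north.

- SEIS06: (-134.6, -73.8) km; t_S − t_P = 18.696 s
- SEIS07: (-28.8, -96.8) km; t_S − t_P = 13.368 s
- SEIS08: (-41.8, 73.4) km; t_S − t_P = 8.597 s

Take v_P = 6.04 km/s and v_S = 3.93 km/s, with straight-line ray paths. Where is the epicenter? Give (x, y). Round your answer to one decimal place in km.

Distance from S−P lag: d = Δt · v_P v_S / (v_P − v_S) = Δt · (6.04·3.93)/(6.04−3.93) ≈ 11.2499·Δt.
So d_SEIS06 = 210.33, d_SEIS07 = 150.39, d_SEIS08 = 96.72 km.
Circle about each station: (x + 134.6)² + (y + 73.8)² = 210.33²; (x + 28.8)² + (y + 96.8)² = 150.39²; (x + 41.8)² + (y − 73.4)² = 96.72².
Subtracting the SEIS06 equation from the SEIS07 and SEIS08 equations removes the quadratic terms:
211.6 x − 46.0 y = 8257.64
185.6 x + 294.4 y = 18455.15
Solving the 2×2 system: x ≈ 46.3, y ≈ 33.5 km.

x ≈ 46.3 km, y ≈ 33.5 km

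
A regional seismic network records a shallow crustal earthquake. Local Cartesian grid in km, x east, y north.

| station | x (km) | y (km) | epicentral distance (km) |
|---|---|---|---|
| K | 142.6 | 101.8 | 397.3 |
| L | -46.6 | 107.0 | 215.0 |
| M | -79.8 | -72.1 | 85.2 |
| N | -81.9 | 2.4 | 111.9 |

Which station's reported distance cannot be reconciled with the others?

Solve using three stations at a time. Using L, M, N (subtract circle equations pairwise → linear system) gives (x, y) ≈ (-164.6, -72.5).
Distances from that point to each station vs reported:
  K: calculated 353.2 vs reported 397.3 → residual 44.1 km
  L: calculated 214.9 vs reported 215.0 → residual 0.1 km
  M: calculated 84.8 vs reported 85.2 → residual 0.4 km
  N: calculated 111.6 vs reported 111.9 → residual 0.3 km
L, M, N are mutually consistent (residuals ≈ 0); K is off by 44.1 km.

K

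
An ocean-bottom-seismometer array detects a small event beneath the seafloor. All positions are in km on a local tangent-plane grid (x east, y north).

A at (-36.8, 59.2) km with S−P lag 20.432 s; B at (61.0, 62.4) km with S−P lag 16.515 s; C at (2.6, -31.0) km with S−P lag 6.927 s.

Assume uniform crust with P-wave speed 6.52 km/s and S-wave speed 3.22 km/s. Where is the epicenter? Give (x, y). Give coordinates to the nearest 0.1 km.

Distance from S−P lag: d = Δt · v_P v_S / (v_P − v_S) = Δt · (6.52·3.22)/(6.52−3.22) ≈ 6.3619·Δt.
So d_A = 129.99, d_B = 105.07, d_C = 44.07 km.
Circle about each station: (x + 36.8)² + (y − 59.2)² = 129.99²; (x − 61.0)² + (y − 62.4)² = 105.07²; (x − 2.6)² + (y + 31.0)² = 44.07².
Subtracting the A equation from the B and C equations removes the quadratic terms:
195.6 x + 6.4 y = 8613.58
78.8 x − 180.4 y = 11064.12
Solving the 2×2 system: x ≈ 45.4, y ≈ -41.5 km.

(45.4, -41.5)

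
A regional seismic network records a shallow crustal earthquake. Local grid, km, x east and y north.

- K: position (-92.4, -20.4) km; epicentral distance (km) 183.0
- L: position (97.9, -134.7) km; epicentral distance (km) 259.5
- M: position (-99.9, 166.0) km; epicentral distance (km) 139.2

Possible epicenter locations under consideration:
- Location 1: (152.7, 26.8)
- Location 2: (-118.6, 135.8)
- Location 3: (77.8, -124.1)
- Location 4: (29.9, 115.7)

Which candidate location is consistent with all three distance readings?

For each candidate, compare |candidate − station| to the reported distance:
Location 1: residuals K 66.6, L 89.0, M 149.2 → max 149.2 km
Location 2: residuals K 24.6, L 87.0, M 103.7 → max 103.7 km
Location 3: residuals K 16.3, L 236.8, M 201.0 → max 236.8 km
Location 4: residuals K 0.0, L 0.0, M 0.0 → max 0.0 km
Only Location 4 has all residuals ≈ 0.

Location 4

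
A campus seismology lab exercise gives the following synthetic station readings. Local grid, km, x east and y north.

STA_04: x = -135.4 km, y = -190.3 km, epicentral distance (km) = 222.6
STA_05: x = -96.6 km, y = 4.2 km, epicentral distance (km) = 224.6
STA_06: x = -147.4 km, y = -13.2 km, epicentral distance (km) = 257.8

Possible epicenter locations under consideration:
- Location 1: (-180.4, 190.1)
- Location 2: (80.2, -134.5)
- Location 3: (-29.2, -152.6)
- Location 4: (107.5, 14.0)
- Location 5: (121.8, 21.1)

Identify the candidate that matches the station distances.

Location 2

For each candidate, compare |candidate − station| to the reported distance:
Location 1: residuals STA_04 160.5, STA_05 20.7, STA_06 51.8 → max 160.5 km
Location 2: residuals STA_04 0.1, STA_05 0.1, STA_06 0.1 → max 0.1 km
Location 3: residuals STA_04 109.9, STA_05 53.9, STA_06 75.0 → max 109.9 km
Location 4: residuals STA_04 94.8, STA_05 20.3, STA_06 1.5 → max 94.8 km
Location 5: residuals STA_04 110.3, STA_05 5.5, STA_06 13.6 → max 110.3 km
Only Location 2 has all residuals ≈ 0.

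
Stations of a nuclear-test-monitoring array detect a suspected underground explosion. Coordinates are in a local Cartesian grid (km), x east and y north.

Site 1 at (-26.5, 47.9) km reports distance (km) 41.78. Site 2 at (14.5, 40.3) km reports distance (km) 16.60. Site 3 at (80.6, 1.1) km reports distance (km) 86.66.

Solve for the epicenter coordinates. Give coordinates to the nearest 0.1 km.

x ≈ 14.3 km, y ≈ 56.9 km

Circle about each station: (x + 26.5)² + (y − 47.9)² = 41.78²; (x − 14.5)² + (y − 40.3)² = 16.60²; (x − 80.6)² + (y − 1.1)² = 86.66².
Subtracting the Site 1 equation from the Site 2 and Site 3 equations removes the quadratic terms:
82.0 x − 15.2 y = 307.69
214.2 x − 93.6 y = -2263.48
Solving the 2×2 system: x ≈ 14.3, y ≈ 56.9 km.
Check against Site 1 (with the unrounded x, y): √((x + 26.5)²+(y − 47.9)²) = 41.79 ≈ 41.78 km. ✓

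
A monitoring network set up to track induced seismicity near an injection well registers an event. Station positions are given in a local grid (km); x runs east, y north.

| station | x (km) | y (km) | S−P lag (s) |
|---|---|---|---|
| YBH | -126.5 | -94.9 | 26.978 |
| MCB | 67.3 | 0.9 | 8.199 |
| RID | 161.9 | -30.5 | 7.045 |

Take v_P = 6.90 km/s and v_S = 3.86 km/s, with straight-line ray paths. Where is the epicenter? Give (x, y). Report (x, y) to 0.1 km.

(107.1, -58.9)

Distance from S−P lag: d = Δt · v_P v_S / (v_P − v_S) = Δt · (6.90·3.86)/(6.90−3.86) ≈ 8.7612·Δt.
So d_YBH = 236.36, d_MCB = 71.83, d_RID = 61.72 km.
Circle about each station: (x + 126.5)² + (y + 94.9)² = 236.36²; (x − 67.3)² + (y − 0.9)² = 71.83²; (x − 161.9)² + (y + 30.5)² = 61.72².
Subtracting pairs of circle equations eliminates x²+y² and gives linear equations (the radical axes):
387.6 x + 191.6 y = 30228.34
576.8 x + 128.8 y = 54190.29
Solving the 2×2 system: x ≈ 107.1, y ≈ -58.9 km.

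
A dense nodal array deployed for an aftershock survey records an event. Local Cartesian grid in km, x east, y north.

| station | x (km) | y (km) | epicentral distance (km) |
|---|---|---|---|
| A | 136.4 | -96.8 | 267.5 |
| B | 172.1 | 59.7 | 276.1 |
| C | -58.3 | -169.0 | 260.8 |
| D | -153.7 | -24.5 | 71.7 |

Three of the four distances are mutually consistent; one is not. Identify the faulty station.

Solve using three stations at a time. Using A, B, D (subtract circle equations pairwise → linear system) gives (x, y) ≈ (-101.8, 24.9).
Distances from that point to each station vs reported:
  A: calculated 267.5 vs reported 267.5 → residual 0.0 km
  B: calculated 276.1 vs reported 276.1 → residual 0.0 km
  C: calculated 198.7 vs reported 260.8 → residual 62.1 km
  D: calculated 71.7 vs reported 71.7 → residual 0.0 km
A, B, D are mutually consistent (residuals ≈ 0); C is off by 62.1 km.

C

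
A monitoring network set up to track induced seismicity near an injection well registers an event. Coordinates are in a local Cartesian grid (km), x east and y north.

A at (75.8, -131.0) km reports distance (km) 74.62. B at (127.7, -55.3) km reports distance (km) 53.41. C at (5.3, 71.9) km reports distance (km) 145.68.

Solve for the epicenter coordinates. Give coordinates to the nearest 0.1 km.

74.3 km east, -56.4 km north

Circle about each station: (x − 75.8)² + (y + 131.0)² = 74.62²; (x − 127.7)² + (y + 55.3)² = 53.41²; (x − 5.3)² + (y − 71.9)² = 145.68².
Subtracting pairs of circle equations eliminates x²+y² and gives linear equations (the radical axes):
103.8 x + 151.4 y = -825.74
-141.0 x + 405.8 y = -33363.46
Solving the 2×2 system: x ≈ 74.3, y ≈ -56.4 km.
Check against A (with the unrounded x, y): √((x − 75.8)²+(y + 131.0)²) = 74.62 ≈ 74.62 km. ✓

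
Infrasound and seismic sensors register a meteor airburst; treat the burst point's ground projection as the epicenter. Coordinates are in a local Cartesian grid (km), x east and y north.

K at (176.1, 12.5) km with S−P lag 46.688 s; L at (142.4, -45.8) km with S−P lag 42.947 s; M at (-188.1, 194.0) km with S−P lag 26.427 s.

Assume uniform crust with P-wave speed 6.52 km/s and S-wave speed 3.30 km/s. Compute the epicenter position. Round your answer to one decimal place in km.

Distance from S−P lag: d = Δt · v_P v_S / (v_P − v_S) = Δt · (6.52·3.30)/(6.52−3.30) ≈ 6.6820·Δt.
So d_K = 311.97, d_L = 286.97, d_M = 176.58 km.
Circle about each station: (x − 176.1)² + (y − 12.5)² = 311.97²; (x − 142.4)² + (y + 45.8)² = 286.97²; (x + 188.1)² + (y − 194.0)² = 176.58².
Subtracting pairs of circle equations eliminates x²+y² and gives linear equations (the radical axes):
-67.4 x − 116.6 y = 6181.44
-728.4 x + 363.0 y = 107994.93
Solving the 2×2 system: x ≈ -135.6, y ≈ 25.4 km.
Check against K (with the unrounded x, y): √((x − 176.1)²+(y − 12.5)²) = 311.98 ≈ 311.97 km. ✓

-135.6 km east, 25.4 km north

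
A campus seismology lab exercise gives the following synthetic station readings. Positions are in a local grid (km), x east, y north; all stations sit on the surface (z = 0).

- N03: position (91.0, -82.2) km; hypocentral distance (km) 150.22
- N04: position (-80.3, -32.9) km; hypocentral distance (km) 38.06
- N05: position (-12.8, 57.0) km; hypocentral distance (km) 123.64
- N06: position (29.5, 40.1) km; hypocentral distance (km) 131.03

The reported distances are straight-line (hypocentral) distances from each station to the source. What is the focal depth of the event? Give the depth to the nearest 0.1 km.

Each station gives a sphere (x−x_i)² + (y−y_i)² + z² = d_i² (stations at z=0).
Subtracting the N03 sphere from N04 and N05: z² cancels, leaving linear equations in x and y:
-342.6 x + 98.6 y = 13610.14
-207.6 x + 278.4 y = -4345.80
Solving: x ≈ -56.301, y ≈ -57.593 km (keep extra digits for the depth step; rounded: -56.3, -57.6).
Then from the N03 sphere: z² = 150.22² − (x − 91.0)² − (y + 82.2)² with x = -56.301, y = -57.593, so z ≈ 16.216 ≈ 16.2 km.

16.2 km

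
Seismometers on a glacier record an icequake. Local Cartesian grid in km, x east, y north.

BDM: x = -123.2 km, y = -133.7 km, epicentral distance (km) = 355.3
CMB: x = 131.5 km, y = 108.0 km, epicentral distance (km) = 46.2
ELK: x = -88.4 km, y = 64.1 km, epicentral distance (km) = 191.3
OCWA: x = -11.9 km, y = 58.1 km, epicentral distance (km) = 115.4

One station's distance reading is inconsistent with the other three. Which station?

Solve using three stations at a time. Using CMB, ELK, OCWA (subtract circle equations pairwise → linear system) gives (x, y) ≈ (102.8, 71.5).
Distances from that point to each station vs reported:
  BDM: calculated 305.3 vs reported 355.3 → residual 50.0 km
  CMB: calculated 46.4 vs reported 46.2 → residual 0.2 km
  ELK: calculated 191.4 vs reported 191.3 → residual 0.1 km
  OCWA: calculated 115.5 vs reported 115.4 → residual 0.1 km
CMB, ELK, OCWA are mutually consistent (residuals ≈ 0); BDM is off by 50.0 km.

BDM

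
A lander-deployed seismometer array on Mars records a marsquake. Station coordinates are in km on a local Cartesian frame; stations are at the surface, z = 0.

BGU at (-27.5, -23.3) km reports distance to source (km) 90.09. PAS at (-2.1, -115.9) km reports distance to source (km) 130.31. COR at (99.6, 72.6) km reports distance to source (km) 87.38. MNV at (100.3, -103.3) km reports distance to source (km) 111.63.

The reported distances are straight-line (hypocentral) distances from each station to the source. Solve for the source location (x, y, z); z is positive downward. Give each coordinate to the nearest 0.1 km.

(57.9, -1.8, 19.0)

Each station gives a sphere (x−x_i)² + (y−y_i)² + z² = d_i² (stations at z=0).
Subtracting the BGU sphere from PAS and COR: z² cancels, leaving linear equations in x and y:
50.8 x − 185.2 y = 3273.59
254.2 x + 191.8 y = 14372.72
Solving: x ≈ 57.896, y ≈ -1.795 km (keep extra digits for the depth step; rounded: 57.9, -1.8).
Then from the BGU sphere: z² = 90.09² − (x + 27.5)² − (y + 23.3)² with x = 57.896, y = -1.795, so z ≈ 19.007 ≈ 19.0 km.
Check against MNV (with the unrounded solution): distance 111.64 ≈ 111.63 km. ✓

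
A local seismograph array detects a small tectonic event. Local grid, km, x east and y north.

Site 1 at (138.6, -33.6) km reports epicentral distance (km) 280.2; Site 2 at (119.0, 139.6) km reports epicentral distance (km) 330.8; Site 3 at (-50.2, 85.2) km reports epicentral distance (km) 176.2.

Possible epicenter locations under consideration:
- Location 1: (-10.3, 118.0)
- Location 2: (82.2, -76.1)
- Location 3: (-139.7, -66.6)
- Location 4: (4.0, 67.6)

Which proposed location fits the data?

For each candidate, compare |candidate − station| to the reported distance:
Location 1: residuals Site 1 67.7, Site 2 199.7, Site 3 124.5 → max 199.7 km
Location 2: residuals Site 1 209.6, Site 2 112.0, Site 3 32.5 → max 209.6 km
Location 3: residuals Site 1 0.0, Site 2 0.0, Site 3 0.0 → max 0.0 km
Location 4: residuals Site 1 111.8, Site 2 195.1, Site 3 119.2 → max 195.1 km
Only Location 3 has all residuals ≈ 0.

Location 3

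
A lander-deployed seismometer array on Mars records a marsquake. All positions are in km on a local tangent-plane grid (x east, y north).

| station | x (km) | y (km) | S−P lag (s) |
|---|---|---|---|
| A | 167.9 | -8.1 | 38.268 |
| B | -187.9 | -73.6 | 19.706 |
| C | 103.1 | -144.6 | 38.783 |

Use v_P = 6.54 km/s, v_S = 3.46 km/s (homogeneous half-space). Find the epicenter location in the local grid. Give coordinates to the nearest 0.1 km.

Distance from S−P lag: d = Δt · v_P v_S / (v_P − v_S) = Δt · (6.54·3.46)/(6.54−3.46) ≈ 7.3469·Δt.
So d_A = 281.15, d_B = 144.78, d_C = 284.93 km.
Circle about each station: (x − 167.9)² + (y + 8.1)² = 281.15²; (x + 187.9)² + (y + 73.6)² = 144.78²; (x − 103.1)² + (y + 144.6)² = 284.93².
Subtracting the A equation from the B and C equations removes the quadratic terms:
-711.6 x − 131.0 y = 70551.42
-129.6 x − 273.0 y = 1142.97
Solving the 2×2 system: x ≈ -107.8, y ≈ 47.0 km.

(-107.8, 47.0)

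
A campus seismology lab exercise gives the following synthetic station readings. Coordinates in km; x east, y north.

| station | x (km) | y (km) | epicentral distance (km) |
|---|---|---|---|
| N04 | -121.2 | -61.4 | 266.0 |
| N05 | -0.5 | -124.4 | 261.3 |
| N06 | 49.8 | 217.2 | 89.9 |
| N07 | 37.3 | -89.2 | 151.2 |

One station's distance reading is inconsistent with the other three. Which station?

Solve using three stations at a time. Using N04, N05, N06 (subtract circle equations pairwise → linear system) gives (x, y) ≈ (65.0, 128.6).
Distances from that point to each station vs reported:
  N04: calculated 266.0 vs reported 266.0 → residual 0.0 km
  N05: calculated 261.3 vs reported 261.3 → residual 0.0 km
  N06: calculated 89.9 vs reported 89.9 → residual 0.0 km
  N07: calculated 219.5 vs reported 151.2 → residual 68.3 km
N04, N05, N06 are mutually consistent (residuals ≈ 0); N07 is off by 68.3 km.

N07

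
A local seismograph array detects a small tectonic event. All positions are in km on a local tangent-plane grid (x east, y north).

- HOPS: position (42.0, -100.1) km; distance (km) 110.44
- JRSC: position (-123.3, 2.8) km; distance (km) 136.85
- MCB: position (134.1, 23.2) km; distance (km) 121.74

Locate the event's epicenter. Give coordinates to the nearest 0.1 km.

x ≈ 13.5 km, y ≈ 6.6 km

Circle about each station: (x − 42.0)² + (y + 100.1)² = 110.44²; (x + 123.3)² + (y − 2.8)² = 136.85²; (x − 134.1)² + (y − 23.2)² = 121.74².
Subtracting the HOPS equation from the JRSC and MCB equations removes the quadratic terms:
-330.6 x + 205.8 y = -3104.21
184.2 x + 246.6 y = 4113.41
Solving the 2×2 system: x ≈ 13.5, y ≈ 6.6 km.
Check against HOPS (with the unrounded x, y): √((x − 42.0)²+(y + 100.1)²) = 110.44 ≈ 110.44 km. ✓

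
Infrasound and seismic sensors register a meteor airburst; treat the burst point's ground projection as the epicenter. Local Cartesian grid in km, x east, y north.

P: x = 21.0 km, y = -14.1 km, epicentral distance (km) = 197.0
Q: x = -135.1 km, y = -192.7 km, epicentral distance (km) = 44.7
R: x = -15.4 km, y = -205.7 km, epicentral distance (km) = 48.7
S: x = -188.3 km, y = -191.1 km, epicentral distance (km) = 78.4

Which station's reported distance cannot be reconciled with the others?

Solve using three stations at a time. Using P, Q, S (subtract circle equations pairwise → linear system) gives (x, y) ≈ (-121.5, -150.2).
Distances from that point to each station vs reported:
  P: calculated 197.0 vs reported 197.0 → residual 0.0 km
  Q: calculated 44.7 vs reported 44.7 → residual 0.0 km
  R: calculated 119.7 vs reported 48.7 → residual 71.0 km
  S: calculated 78.4 vs reported 78.4 → residual 0.0 km
P, Q, S are mutually consistent (residuals ≈ 0); R is off by 71.0 km.

R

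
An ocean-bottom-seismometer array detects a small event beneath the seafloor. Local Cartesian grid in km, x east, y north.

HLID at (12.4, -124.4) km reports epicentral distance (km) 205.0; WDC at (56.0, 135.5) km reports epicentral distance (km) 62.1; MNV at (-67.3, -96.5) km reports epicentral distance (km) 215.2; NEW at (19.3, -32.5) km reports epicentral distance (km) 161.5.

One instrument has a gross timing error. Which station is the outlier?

Solve using three stations at a time. Using HLID, WDC, MNV (subtract circle equations pairwise → linear system) gives (x, y) ≈ (64.0, 74.0).
Distances from that point to each station vs reported:
  HLID: calculated 205.0 vs reported 205.0 → residual 0.0 km
  WDC: calculated 62.0 vs reported 62.1 → residual 0.1 km
  MNV: calculated 215.2 vs reported 215.2 → residual 0.0 km
  NEW: calculated 115.5 vs reported 161.5 → residual 46.0 km
HLID, WDC, MNV are mutually consistent (residuals ≈ 0); NEW is off by 46.0 km.

NEW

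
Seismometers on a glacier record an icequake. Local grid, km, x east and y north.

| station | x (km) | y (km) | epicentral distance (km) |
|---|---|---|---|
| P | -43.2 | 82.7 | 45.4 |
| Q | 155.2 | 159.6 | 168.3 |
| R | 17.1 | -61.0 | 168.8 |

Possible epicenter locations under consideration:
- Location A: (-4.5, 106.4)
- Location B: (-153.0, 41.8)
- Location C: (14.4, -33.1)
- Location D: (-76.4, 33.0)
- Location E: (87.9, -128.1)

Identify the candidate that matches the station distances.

For each candidate, compare |candidate − station| to the reported distance:
Location A: residuals P 0.0, Q 0.0, R 0.0 → max 0.0 km
Location B: residuals P 71.8, Q 161.6, R 30.0 → max 161.6 km
Location C: residuals P 83.9, Q 70.4, R 140.8 → max 140.8 km
Location D: residuals P 14.4, Q 95.6, R 36.2 → max 95.6 km
Location E: residuals P 202.8, Q 127.2, R 71.3 → max 202.8 km
Only Location A has all residuals ≈ 0.

Location A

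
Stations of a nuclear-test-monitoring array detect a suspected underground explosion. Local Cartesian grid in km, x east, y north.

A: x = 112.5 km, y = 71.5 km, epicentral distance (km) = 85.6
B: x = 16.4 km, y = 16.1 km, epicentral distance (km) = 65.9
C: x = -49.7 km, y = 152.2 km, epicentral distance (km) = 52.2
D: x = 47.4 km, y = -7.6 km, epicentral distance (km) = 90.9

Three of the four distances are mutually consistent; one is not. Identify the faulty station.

Solve using three stations at a time. Using A, B, D (subtract circle equations pairwise → linear system) gives (x, y) ≈ (27.4, 81.1).
Distances from that point to each station vs reported:
  A: calculated 85.6 vs reported 85.6 → residual 0.0 km
  B: calculated 65.9 vs reported 65.9 → residual 0.0 km
  C: calculated 104.9 vs reported 52.2 → residual 52.7 km
  D: calculated 90.9 vs reported 90.9 → residual 0.0 km
A, B, D are mutually consistent (residuals ≈ 0); C is off by 52.7 km.

C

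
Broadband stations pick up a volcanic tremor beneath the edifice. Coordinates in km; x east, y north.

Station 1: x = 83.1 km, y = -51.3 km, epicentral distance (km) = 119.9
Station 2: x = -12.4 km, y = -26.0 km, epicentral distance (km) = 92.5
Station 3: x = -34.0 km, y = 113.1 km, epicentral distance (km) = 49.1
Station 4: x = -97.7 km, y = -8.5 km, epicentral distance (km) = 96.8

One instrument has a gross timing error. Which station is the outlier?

Solve using three stations at a time. Using Station 2, Station 3, Station 4 (subtract circle equations pairwise → linear system) gives (x, y) ≈ (-33.6, 64.0).
Distances from that point to each station vs reported:
  Station 1: calculated 164.1 vs reported 119.9 → residual 44.2 km
  Station 2: calculated 92.5 vs reported 92.5 → residual 0.0 km
  Station 3: calculated 49.1 vs reported 49.1 → residual 0.0 km
  Station 4: calculated 96.8 vs reported 96.8 → residual 0.0 km
Station 2, Station 3, Station 4 are mutually consistent (residuals ≈ 0); Station 1 is off by 44.2 km.

Station 1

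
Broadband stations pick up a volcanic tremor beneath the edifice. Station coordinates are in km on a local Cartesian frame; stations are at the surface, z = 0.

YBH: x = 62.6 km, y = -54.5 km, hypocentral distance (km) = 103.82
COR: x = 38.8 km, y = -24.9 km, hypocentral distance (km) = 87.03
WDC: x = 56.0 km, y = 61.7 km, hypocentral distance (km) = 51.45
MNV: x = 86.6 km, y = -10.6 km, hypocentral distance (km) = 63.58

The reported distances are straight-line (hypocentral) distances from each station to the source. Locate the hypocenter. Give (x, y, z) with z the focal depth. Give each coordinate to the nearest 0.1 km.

Each station gives a sphere (x−x_i)² + (y−y_i)² + z² = d_i² (stations at z=0).
Subtracting the YBH sphere from COR and WDC: z² cancels, leaving linear equations in x and y:
-47.6 x + 59.2 y = -1559.19
-13.2 x + 232.4 y = 8185.37
Solving: x ≈ 82.380, y ≈ 39.900 km (keep extra digits for the depth step; rounded: 82.4, 39.9).
Then from the YBH sphere: z² = 103.82² − (x − 62.6)² − (y + 54.5)² with x = 82.380, y = 39.900, so z ≈ 38.419 ≈ 38.4 km.

(82.4, 39.9, 38.4)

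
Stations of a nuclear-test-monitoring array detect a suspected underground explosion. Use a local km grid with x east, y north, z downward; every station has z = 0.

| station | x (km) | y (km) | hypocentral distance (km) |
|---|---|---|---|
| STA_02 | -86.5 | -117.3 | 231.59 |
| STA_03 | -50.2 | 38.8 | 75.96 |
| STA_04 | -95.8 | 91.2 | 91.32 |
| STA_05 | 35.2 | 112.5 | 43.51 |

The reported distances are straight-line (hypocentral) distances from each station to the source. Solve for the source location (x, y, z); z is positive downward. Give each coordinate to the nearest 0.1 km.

x ≈ -5.3 km, y ≈ 99.4 km, depth ≈ 9.0 km

Each station gives a sphere (x−x_i)² + (y−y_i)² + z² = d_i² (stations at z=0).
Subtracting the STA_02 sphere from STA_03 and STA_04: z² cancels, leaving linear equations in x and y:
72.6 x + 312.2 y = 30647.95
-18.6 x + 417.0 y = 41548.13
Solving: x ≈ -5.297, y ≈ 99.400 km (keep extra digits for the depth step; rounded: -5.3, 99.4).
Then from the STA_02 sphere: z² = 231.59² − (x + 86.5)² − (y + 117.3)² with x = -5.297, y = 99.400, so z ≈ 9.006 ≈ 9.0 km.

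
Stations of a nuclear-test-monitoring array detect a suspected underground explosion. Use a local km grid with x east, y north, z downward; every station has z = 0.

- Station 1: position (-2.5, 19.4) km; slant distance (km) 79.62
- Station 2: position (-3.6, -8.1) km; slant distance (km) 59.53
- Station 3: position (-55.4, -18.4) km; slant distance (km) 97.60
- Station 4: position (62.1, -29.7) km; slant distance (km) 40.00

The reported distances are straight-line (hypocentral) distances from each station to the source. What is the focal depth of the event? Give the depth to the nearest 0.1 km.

Each station gives a sphere (x−x_i)² + (y−y_i)² + z² = d_i² (stations at z=0).
Subtracting the Station 1 sphere from Station 2 and Station 3: z² cancels, leaving linear equations in x and y:
-2.2 x − 55.0 y = 2491.48
-105.8 x − 75.6 y = -161.31
Solving: x ≈ 34.891, y ≈ -46.695 km (keep extra digits for the depth step; rounded: 34.9, -46.7).
Then from the Station 1 sphere: z² = 79.62² − (x + 2.5)² − (y − 19.4)² with x = 34.891, y = -46.695, so z ≈ 23.931 ≈ 23.9 km.
Check against Station 4 (with the unrounded solution): distance 40.02 ≈ 40.00 km. ✓

depth ≈ 23.9 km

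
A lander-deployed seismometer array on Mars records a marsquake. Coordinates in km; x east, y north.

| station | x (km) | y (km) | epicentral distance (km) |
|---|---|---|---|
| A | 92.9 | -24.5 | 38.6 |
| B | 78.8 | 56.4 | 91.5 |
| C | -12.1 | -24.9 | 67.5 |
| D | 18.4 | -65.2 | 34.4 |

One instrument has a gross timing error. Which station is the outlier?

D

Solve using three stations at a time. Using A, B, C (subtract circle equations pairwise → linear system) gives (x, y) ≈ (55.0, -32.0).
Distances from that point to each station vs reported:
  A: calculated 38.6 vs reported 38.6 → residual 0.0 km
  B: calculated 91.5 vs reported 91.5 → residual 0.0 km
  C: calculated 67.5 vs reported 67.5 → residual 0.0 km
  D: calculated 49.5 vs reported 34.4 → residual 15.1 km
A, B, C are mutually consistent (residuals ≈ 0); D is off by 15.1 km.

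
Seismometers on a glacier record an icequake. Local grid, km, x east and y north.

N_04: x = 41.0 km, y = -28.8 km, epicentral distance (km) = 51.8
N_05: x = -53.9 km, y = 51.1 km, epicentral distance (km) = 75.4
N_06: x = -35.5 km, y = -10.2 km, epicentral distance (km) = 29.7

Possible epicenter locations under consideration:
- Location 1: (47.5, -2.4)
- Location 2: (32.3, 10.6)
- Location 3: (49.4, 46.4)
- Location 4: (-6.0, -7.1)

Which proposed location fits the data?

Location 4

For each candidate, compare |candidate − station| to the reported distance:
Location 1: residuals N_04 24.6, N_05 39.2, N_06 53.7 → max 53.7 km
Location 2: residuals N_04 11.5, N_05 19.8, N_06 41.2 → max 41.2 km
Location 3: residuals N_04 23.9, N_05 28.0, N_06 72.3 → max 72.3 km
Location 4: residuals N_04 0.0, N_05 0.0, N_06 0.0 → max 0.0 km
Only Location 4 has all residuals ≈ 0.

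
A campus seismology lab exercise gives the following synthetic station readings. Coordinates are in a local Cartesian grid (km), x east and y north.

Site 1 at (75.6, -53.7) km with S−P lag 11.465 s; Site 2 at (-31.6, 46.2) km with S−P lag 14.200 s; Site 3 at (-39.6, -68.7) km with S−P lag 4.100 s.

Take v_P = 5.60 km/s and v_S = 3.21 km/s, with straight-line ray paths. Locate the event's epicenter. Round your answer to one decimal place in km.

Distance from S−P lag: d = Δt · v_P v_S / (v_P − v_S) = Δt · (5.60·3.21)/(5.60−3.21) ≈ 7.5213·Δt.
So d_Site 1 = 86.23, d_Site 2 = 106.80, d_Site 3 = 30.84 km.
Circle about each station: (x − 75.6)² + (y + 53.7)² = 86.23²; (x + 31.6)² + (y − 46.2)² = 106.80²; (x + 39.6)² + (y + 68.7)² = 30.84².
Subtracting the Site 1 equation from the Site 2 and Site 3 equations removes the quadratic terms:
-214.4 x + 199.8 y = -9436.68
-230.4 x − 30.0 y = 4173.31
Solving the 2×2 system: x ≈ -10.5, y ≈ -58.5 km.
Check against Site 1 (with the unrounded x, y): √((x − 75.6)²+(y + 53.7)²) = 86.23 ≈ 86.23 km. ✓

(-10.5, -58.5)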